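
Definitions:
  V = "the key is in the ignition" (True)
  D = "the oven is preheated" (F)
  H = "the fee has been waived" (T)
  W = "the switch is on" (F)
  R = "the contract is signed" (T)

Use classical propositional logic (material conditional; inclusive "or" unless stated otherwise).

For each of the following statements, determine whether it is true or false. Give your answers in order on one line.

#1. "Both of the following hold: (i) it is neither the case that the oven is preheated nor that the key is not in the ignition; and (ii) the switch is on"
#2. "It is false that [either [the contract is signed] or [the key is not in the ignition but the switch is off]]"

#1: Formalization: (D nor not V) and W

not V = not True = False
D nor not V = False nor False = True
(D nor not V) and W = True and False = False
So #1 is false.

#2: Formalization: not (R or (not V and not W))

not V = not True = False
not W = not False = True
not V and not W = False and True = False
R or (not V and not W) = True or False = True
not (R or (not V and not W)) = not True = False
Thus #2 is false.

#1 False / #2 False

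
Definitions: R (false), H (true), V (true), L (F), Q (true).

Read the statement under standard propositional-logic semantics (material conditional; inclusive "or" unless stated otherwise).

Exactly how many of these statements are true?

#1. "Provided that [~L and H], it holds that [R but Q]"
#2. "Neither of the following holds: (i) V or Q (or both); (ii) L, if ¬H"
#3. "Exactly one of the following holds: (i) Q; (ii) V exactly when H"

#1: In symbols: (not L and H) -> (R and Q)

not L = not False = True
not L and H = True and True = True
R and Q = False and True = False
(not L and H) -> (R and Q) = True -> False = False
Hence #1 is false.

#2: This is (V or Q) nor (not H -> L).

V or Q = True or True = True
not H = not True = False
not H -> L = False -> False = True
(V or Q) nor (not H -> L) = True nor True = False
So #2 is false.

#3: Formalization: Q xor (V iff H)

V iff H = True iff True = True
Q xor (V iff H) = True xor True = False
So #3 is false.

Count: 0.

0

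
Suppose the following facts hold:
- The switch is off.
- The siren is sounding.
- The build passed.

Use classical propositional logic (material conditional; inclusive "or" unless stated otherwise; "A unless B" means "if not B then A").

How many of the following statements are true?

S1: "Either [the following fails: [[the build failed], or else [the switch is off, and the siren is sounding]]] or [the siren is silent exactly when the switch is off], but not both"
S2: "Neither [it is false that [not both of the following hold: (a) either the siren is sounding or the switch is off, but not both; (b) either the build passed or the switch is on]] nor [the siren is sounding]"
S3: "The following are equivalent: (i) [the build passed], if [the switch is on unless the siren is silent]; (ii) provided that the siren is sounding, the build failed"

0

Let R = "the build passed" (T), P = "the switch is on" (F), Q = "the siren is sounding" (T).

S1: Formalization: ¬(¬R ∨ (¬P ∧ Q)) ⊕ (¬Q ↔ ¬P)

¬R = ¬T = F
¬P = ¬F = T
¬P ∧ Q = T ∧ T = T
¬R ∨ (¬P ∧ Q) = F ∨ T = T
¬(¬R ∨ (¬P ∧ Q)) = ¬T = F
¬Q = ¬T = F
¬P = ¬F = T
¬Q ↔ ¬P = F ↔ T = F
¬(¬R ∨ (¬P ∧ Q)) ⊕ (¬Q ↔ ¬P) = F ⊕ F = F
Hence S1 is false.

S2: In symbols: ¬((Q ⊕ ¬P) ↑ (R ∨ P)) ↓ Q

¬P = ¬F = T
Q ⊕ ¬P = T ⊕ T = F
R ∨ P = T ∨ F = T
(Q ⊕ ¬P) ↑ (R ∨ P) = F ↑ T = T
¬((Q ⊕ ¬P) ↑ (R ∨ P)) = ¬T = F
¬((Q ⊕ ¬P) ↑ (R ∨ P)) ↓ Q = F ↓ T = F
Thus S2 is false.

S3: This is ((P ∨ ¬Q) → R) ↔ (Q → ¬R).

¬Q = ¬T = F
P ∨ ¬Q = F ∨ F = F
(P ∨ ¬Q) → R = F → T = T
¬R = ¬T = F
Q → ¬R = T → F = F
((P ∨ ¬Q) → R) ↔ (Q → ¬R) = T ↔ F = F
So S3 is false.

Count: 0.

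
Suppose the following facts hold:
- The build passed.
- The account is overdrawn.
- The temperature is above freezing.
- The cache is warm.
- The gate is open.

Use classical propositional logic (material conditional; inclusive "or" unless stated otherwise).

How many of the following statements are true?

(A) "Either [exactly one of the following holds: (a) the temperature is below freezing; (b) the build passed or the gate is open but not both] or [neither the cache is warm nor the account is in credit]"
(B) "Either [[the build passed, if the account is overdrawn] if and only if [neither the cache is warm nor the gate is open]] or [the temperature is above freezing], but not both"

1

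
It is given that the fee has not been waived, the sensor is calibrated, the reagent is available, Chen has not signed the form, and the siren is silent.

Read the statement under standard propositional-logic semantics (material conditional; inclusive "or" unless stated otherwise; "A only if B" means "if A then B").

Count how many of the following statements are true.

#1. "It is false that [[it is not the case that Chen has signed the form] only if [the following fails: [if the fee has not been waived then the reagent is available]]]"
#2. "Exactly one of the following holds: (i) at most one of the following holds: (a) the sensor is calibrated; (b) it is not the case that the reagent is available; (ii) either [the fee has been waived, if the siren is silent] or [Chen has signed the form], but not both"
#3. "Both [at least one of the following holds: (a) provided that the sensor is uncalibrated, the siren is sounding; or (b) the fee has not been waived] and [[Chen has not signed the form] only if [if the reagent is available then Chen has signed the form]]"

Let S = "Chen has signed the form" (F), P = "the fee has been waived" (F), R = "the reagent is available" (T), Q = "the sensor is calibrated" (T), U = "the siren is sounding" (F).

#1: In symbols: ¬(¬S → ¬(¬P → R))

¬S = ¬F = T
¬P = ¬F = T
¬P → R = T → T = T
¬(¬P → R) = ¬T = F
¬S → ¬(¬P → R) = T → F = F
¬(¬S → ¬(¬P → R)) = ¬F = T
Thus #1 is true.

#2: This is (Q ↑ ¬R) ⊕ ((¬U → P) ⊕ S).

¬R = ¬T = F
Q ↑ ¬R = T ↑ F = T
¬U = ¬F = T
¬U → P = T → F = F
(¬U → P) ⊕ S = F ⊕ F = F
(Q ↑ ¬R) ⊕ ((¬U → P) ⊕ S) = T ⊕ F = T
So #2 is true.

#3: This is ((¬Q → U) ∨ ¬P) ∧ (¬S → (R → S)).

¬Q = ¬T = F
¬Q → U = F → F = T
¬P = ¬F = T
(¬Q → U) ∨ ¬P = T ∨ T = T
¬S = ¬F = T
R → S = T → F = F
¬S → (R → S) = T → F = F
((¬Q → U) ∨ ¬P) ∧ (¬S → (R → S)) = T ∧ F = F
Thus #3 is false.

2 of the 3 statements are true (#1, #2).

2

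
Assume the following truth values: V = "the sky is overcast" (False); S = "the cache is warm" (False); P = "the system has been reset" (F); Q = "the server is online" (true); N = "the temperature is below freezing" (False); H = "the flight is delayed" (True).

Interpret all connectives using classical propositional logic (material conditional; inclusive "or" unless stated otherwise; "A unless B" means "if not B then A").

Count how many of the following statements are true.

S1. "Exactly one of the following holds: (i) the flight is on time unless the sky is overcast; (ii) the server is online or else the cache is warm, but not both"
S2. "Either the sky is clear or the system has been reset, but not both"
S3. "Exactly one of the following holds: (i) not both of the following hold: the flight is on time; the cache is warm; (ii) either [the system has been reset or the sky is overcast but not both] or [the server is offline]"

3

S1: Parsed as (¬H ∨ V) ⊕ (Q ⊕ S)

¬H = ¬T = F
¬H ∨ V = F ∨ F = F
Q ⊕ S = T ⊕ F = T
(¬H ∨ V) ⊕ (Q ⊕ S) = F ⊕ T = T
So S1 is true.

S2: In symbols: ¬V ⊕ P

¬V = ¬F = T
¬V ⊕ P = T ⊕ F = T
Hence S2 is true.

S3: In symbols: (¬H ↑ S) ⊕ ((P ⊕ V) ∨ ¬Q)

¬H = ¬T = F
¬H ↑ S = F ↑ F = T
P ⊕ V = F ⊕ F = F
¬Q = ¬T = F
(P ⊕ V) ∨ ¬Q = F ∨ F = F
(¬H ↑ S) ⊕ ((P ⊕ V) ∨ ¬Q) = T ⊕ F = T
So S3 is true.

3 of the 3 statements are true.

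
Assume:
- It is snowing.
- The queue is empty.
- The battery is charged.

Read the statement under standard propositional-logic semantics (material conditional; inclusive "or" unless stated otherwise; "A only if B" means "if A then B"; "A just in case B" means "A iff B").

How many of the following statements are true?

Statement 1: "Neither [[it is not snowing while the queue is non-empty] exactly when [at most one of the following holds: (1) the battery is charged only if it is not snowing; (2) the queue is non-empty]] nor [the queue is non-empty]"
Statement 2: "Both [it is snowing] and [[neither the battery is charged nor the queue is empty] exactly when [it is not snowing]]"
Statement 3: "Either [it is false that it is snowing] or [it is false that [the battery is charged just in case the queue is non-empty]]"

3

Let Q = "it is snowing" (T), K = "the queue is empty" (T), G = "the battery is charged" (T).

Statement 1: Formalization: ((~Q & ~K) <-> ((G -> ~Q) nand ~K)) nor ~K

~Q = ~T = F
~K = ~T = F
~Q & ~K = F & F = F
~Q = ~T = F
G -> ~Q = T -> F = F
~K = ~T = F
(G -> ~Q) nand ~K = F nand F = T
(~Q & ~K) <-> ((G -> ~Q) nand ~K) = F <-> T = F
~K = ~T = F
((~Q & ~K) <-> ((G -> ~Q) nand ~K)) nor ~K = F nor F = T
Thus Statement 1 is true.

Statement 2: Formalization: Q & ((G nor K) <-> ~Q)

G nor K = T nor T = F
~Q = ~T = F
(G nor K) <-> ~Q = F <-> F = T
Q & ((G nor K) <-> ~Q) = T & T = T
Hence Statement 2 is true.

Statement 3: This is ~Q | ~(G <-> ~K).

~Q = ~T = F
~K = ~T = F
G <-> ~K = T <-> F = F
~(G <-> ~K) = ~F = T
~Q | ~(G <-> ~K) = F | T = T
So Statement 3 is true.

3 of the 3 statements are true (Statement 1, Statement 2, Statement 3).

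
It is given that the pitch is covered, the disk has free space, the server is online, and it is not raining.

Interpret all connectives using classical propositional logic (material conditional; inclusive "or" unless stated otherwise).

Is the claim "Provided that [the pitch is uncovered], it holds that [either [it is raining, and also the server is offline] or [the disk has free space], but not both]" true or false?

True

Let L = "the pitch is covered" (True), S = "it is raining" (False), P = "the server is online" (True), N = "the disk is full" (False).
In symbols: not L -> ((S and not P) xor not N)

not L = not True = False
not P = not True = False
S and not P = False and False = False
not N = not False = True
(S and not P) xor not N = False xor True = True
not L -> ((S and not P) xor not N) = False -> True = True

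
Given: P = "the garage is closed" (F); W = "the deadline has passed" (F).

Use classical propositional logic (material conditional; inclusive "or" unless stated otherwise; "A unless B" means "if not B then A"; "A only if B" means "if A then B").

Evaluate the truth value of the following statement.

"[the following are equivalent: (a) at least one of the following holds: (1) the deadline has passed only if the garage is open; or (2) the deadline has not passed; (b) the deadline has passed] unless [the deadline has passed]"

False.

Formalization: (((W → ¬P) ∨ ¬W) ↔ W) ∨ W

¬P = ¬F = T
W → ¬P = F → T = T
¬W = ¬F = T
(W → ¬P) ∨ ¬W = T ∨ T = T
((W → ¬P) ∨ ¬W) ↔ W = T ↔ F = F
(((W → ¬P) ∨ ¬W) ↔ W) ∨ W = F ∨ F = F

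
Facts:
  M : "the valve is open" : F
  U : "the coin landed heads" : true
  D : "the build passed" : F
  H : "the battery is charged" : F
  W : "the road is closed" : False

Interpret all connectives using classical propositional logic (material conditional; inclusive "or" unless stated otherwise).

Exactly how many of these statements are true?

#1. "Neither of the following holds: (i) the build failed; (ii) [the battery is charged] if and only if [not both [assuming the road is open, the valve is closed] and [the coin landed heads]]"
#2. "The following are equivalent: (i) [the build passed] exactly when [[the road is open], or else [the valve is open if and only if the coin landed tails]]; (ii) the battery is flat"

#1: Parsed as ~D nor (H <-> ((~W -> ~M) nand U))

~D = ~F = T
~W = ~F = T
~M = ~F = T
~W -> ~M = T -> T = T
(~W -> ~M) nand U = T nand T = F
H <-> ((~W -> ~M) nand U) = F <-> F = T
~D nor (H <-> ((~W -> ~M) nand U)) = T nor T = F
Thus #1 is false.

#2: Parsed as (D <-> (~W | (M <-> ~U))) <-> ~H

~W = ~F = T
~U = ~T = F
M <-> ~U = F <-> F = T
~W | (M <-> ~U) = T | T = T
D <-> (~W | (M <-> ~U)) = F <-> T = F
~H = ~F = T
(D <-> (~W | (M <-> ~U))) <-> ~H = F <-> T = F
Hence #2 is false.

Count: 0.

0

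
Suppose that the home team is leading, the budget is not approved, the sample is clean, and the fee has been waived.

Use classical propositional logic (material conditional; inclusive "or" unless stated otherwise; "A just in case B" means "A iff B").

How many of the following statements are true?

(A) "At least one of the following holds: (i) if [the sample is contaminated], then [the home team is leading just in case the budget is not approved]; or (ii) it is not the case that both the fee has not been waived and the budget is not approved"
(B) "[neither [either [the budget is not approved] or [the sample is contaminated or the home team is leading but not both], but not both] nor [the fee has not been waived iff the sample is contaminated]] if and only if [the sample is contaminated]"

2

Let M = "the sample is contaminated" (F), D = "the home team is leading" (T), G = "the budget is approved" (F), P = "the fee has been waived" (T).

(A): This is (M -> (D <-> ~G)) | (~P nand ~G).

~G = ~F = T
D <-> ~G = T <-> T = T
M -> (D <-> ~G) = F -> T = T
~P = ~T = F
~G = ~F = T
~P nand ~G = F nand T = T
(M -> (D <-> ~G)) | (~P nand ~G) = T | T = T
Hence (A) is true.

(B): Formalization: ((~G xor (M xor D)) nor (~P <-> M)) <-> M

~G = ~F = T
M xor D = F xor T = T
~G xor (M xor D) = T xor T = F
~P = ~T = F
~P <-> M = F <-> F = T
(~G xor (M xor D)) nor (~P <-> M) = F nor T = F
((~G xor (M xor D)) nor (~P <-> M)) <-> M = F <-> F = T
So (B) is true.

True statements: 2.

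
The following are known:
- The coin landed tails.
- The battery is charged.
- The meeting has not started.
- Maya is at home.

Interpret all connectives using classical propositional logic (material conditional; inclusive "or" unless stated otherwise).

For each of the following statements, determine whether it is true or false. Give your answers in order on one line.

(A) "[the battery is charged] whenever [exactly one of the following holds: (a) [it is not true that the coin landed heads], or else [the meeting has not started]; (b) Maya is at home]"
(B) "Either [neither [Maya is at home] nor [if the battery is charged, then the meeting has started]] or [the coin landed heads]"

(A) true; (B) false

Let N = "the coin landed heads" (F), W = "the meeting has started" (F), Q = "Maya is at home" (T), G = "the battery is charged" (T).

(A): In symbols: ((~N | ~W) xor Q) -> G

~N = ~F = T
~W = ~F = T
~N | ~W = T | T = T
(~N | ~W) xor Q = T xor T = F
((~N | ~W) xor Q) -> G = F -> T = T
So (A) is true.

(B): Parsed as (Q nor (G -> W)) | N

G -> W = T -> F = F
Q nor (G -> W) = T nor F = F
(Q nor (G -> W)) | N = F | F = F
Thus (B) is false.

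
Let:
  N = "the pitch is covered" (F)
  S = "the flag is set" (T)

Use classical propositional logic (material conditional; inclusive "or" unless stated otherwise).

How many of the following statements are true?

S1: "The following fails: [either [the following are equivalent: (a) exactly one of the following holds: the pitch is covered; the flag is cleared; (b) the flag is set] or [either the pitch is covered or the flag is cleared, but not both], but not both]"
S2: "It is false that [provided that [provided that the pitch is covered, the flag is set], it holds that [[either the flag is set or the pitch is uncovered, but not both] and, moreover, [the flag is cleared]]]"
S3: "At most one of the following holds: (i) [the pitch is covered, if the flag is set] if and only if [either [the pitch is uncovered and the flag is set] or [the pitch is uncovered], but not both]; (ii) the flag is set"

S1: Formalization: ~(((N xor ~S) <-> S) xor (N xor ~S))

~S = ~T = F
N xor ~S = F xor F = F
(N xor ~S) <-> S = F <-> T = F
~S = ~T = F
N xor ~S = F xor F = F
((N xor ~S) <-> S) xor (N xor ~S) = F xor F = F
~(((N xor ~S) <-> S) xor (N xor ~S)) = ~F = T
Thus S1 is true.

S2: This is ~((N -> S) -> ((S xor ~N) & ~S)).

N -> S = F -> T = T
~N = ~F = T
S xor ~N = T xor T = F
~S = ~T = F
(S xor ~N) & ~S = F & F = F
(N -> S) -> ((S xor ~N) & ~S) = T -> F = F
~((N -> S) -> ((S xor ~N) & ~S)) = ~F = T
Thus S2 is true.

S3: Formalization: ((S -> N) <-> ((~N & S) xor ~N)) nand S

S -> N = T -> F = F
~N = ~F = T
~N & S = T & T = T
~N = ~F = T
(~N & S) xor ~N = T xor T = F
(S -> N) <-> ((~N & S) xor ~N) = F <-> F = T
((S -> N) <-> ((~N & S) xor ~N)) nand S = T nand T = F
Thus S3 is false.

Count: 2.

2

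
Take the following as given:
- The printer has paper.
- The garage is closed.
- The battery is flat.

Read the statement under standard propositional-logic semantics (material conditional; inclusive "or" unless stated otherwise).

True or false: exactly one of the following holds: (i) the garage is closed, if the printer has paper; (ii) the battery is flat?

Let H = "the printer has paper" (T), N = "the garage is closed" (T), M = "the battery is charged" (F).
Parsed as (H → N) ⊕ ¬M

H → N = T → T = T
¬M = ¬F = T
(H → N) ⊕ ¬M = T ⊕ T = F

False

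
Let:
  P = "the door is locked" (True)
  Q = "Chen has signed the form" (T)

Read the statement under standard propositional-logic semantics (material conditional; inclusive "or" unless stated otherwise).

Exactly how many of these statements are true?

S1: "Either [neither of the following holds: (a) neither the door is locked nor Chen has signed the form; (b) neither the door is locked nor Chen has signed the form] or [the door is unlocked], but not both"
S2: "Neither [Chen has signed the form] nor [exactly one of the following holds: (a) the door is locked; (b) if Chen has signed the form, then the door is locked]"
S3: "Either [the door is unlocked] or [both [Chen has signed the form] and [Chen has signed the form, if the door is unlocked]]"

S1: This is ((P ↓ Q) ↓ (P ↓ Q)) ⊕ ¬P.

P ↓ Q = T ↓ T = F
P ↓ Q = T ↓ T = F
(P ↓ Q) ↓ (P ↓ Q) = F ↓ F = T
¬P = ¬T = F
((P ↓ Q) ↓ (P ↓ Q)) ⊕ ¬P = T ⊕ F = T
Thus S1 is true.

S2: In symbols: Q ↓ (P ⊕ (Q → P))

Q → P = T → T = T
P ⊕ (Q → P) = T ⊕ T = F
Q ↓ (P ⊕ (Q → P)) = T ↓ F = F
Hence S2 is false.

S3: Parsed as ¬P ∨ (Q ∧ (¬P → Q))

¬P = ¬T = F
¬P = ¬T = F
¬P → Q = F → T = T
Q ∧ (¬P → Q) = T ∧ T = T
¬P ∨ (Q ∧ (¬P → Q)) = F ∨ T = T
So S3 is true.

2 of the 3 statements are true.

2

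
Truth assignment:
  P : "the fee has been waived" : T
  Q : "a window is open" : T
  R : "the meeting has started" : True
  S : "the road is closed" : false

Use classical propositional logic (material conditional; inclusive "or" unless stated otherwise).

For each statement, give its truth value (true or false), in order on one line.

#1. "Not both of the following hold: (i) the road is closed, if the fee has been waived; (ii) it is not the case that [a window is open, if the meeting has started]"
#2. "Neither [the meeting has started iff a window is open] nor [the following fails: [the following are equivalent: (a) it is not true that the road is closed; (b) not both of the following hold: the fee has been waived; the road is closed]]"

#1 True, #2 False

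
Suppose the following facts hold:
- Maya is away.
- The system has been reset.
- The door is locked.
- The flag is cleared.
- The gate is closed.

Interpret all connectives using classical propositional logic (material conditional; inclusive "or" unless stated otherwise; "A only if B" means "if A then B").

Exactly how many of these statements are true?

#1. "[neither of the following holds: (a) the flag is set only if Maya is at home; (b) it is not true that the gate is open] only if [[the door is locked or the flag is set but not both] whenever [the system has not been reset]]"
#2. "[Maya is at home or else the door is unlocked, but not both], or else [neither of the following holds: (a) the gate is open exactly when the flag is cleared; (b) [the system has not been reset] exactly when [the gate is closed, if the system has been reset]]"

2

Let S = "the flag is set" (False), P = "Maya is at home" (False), U = "the gate is open" (False), Q = "the system has been reset" (True), R = "the door is locked" (True).

#1: Parsed as ((S -> P) nor not U) -> (not Q -> (R xor S))

S -> P = False -> False = True
not U = not False = True
(S -> P) nor not U = True nor True = False
not Q = not True = False
R xor S = True xor False = True
not Q -> (R xor S) = False -> True = True
((S -> P) nor not U) -> (not Q -> (R xor S)) = False -> True = True
Thus #1 is true.

#2: In symbols: (P xor not R) or ((U iff not S) nor (not Q iff (Q -> not U)))

not R = not True = False
P xor not R = False xor False = False
not S = not False = True
U iff not S = False iff True = False
not Q = not True = False
not U = not False = True
Q -> not U = True -> True = True
not Q iff (Q -> not U) = False iff True = False
(U iff not S) nor (not Q iff (Q -> not U)) = False nor False = True
(P xor not R) or ((U iff not S) nor (not Q iff (Q -> not U))) = False or True = True
Hence #2 is true.

Count: 2.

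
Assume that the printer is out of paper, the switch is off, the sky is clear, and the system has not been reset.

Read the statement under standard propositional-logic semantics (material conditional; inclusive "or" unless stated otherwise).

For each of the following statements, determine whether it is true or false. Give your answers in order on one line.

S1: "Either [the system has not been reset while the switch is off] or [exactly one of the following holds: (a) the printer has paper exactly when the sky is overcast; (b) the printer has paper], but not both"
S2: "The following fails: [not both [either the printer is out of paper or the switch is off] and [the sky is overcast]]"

S1 False; S2 False

Let K = "the system has been reset" (False), U = "the switch is on" (False), S = "the printer has paper" (False), H = "the sky is overcast" (False).

S1: In symbols: (not K and not U) xor ((S iff H) xor S)

not K = not False = True
not U = not False = True
not K and not U = True and True = True
S iff H = False iff False = True
(S iff H) xor S = True xor False = True
(not K and not U) xor ((S iff H) xor S) = True xor True = False
Thus S1 is false.

S2: Parsed as not ((not S or not U) nand H)

not S = not False = True
not U = not False = True
not S or not U = True or True = True
(not S or not U) nand H = True nand False = True
not ((not S or not U) nand H) = not True = False
Thus S2 is false.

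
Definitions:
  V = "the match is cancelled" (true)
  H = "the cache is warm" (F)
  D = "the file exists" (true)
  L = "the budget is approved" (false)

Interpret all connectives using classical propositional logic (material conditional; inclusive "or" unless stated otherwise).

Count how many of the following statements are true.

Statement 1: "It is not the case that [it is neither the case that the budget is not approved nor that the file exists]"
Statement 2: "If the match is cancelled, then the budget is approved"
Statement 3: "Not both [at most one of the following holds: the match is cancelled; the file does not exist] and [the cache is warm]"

2

Statement 1: This is not (not L nor D).

not L = not False = True
not L nor D = True nor True = False
not (not L nor D) = not False = True
So Statement 1 is true.

Statement 2: In symbols: V -> L

V -> L = True -> False = False
Hence Statement 2 is false.

Statement 3: Formalization: (V nand not D) nand H

not D = not True = False
V nand not D = True nand False = True
(V nand not D) nand H = True nand False = True
So Statement 3 is true.

2 of the 3 statements are true (Statement 1, Statement 3).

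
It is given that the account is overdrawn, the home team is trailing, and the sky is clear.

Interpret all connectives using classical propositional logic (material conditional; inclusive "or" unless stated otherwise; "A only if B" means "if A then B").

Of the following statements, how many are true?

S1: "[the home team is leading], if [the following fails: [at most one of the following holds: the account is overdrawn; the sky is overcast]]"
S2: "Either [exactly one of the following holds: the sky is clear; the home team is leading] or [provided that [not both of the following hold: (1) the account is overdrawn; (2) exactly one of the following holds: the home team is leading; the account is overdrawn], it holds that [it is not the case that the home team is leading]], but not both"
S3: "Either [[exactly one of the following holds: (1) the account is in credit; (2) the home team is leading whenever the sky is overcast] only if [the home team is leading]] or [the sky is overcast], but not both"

Let G = "the account is overdrawn" (T), V = "the sky is overcast" (F), H = "the home team is leading" (F).

S1: In symbols: ¬(G ↑ V) → H

G ↑ V = T ↑ F = T
¬(G ↑ V) = ¬T = F
¬(G ↑ V) → H = F → F = T
Hence S1 is true.

S2: Formalization: (¬V ⊕ H) ⊕ ((G ↑ (H ⊕ G)) → ¬H)

¬V = ¬F = T
¬V ⊕ H = T ⊕ F = T
H ⊕ G = F ⊕ T = T
G ↑ (H ⊕ G) = T ↑ T = F
¬H = ¬F = T
(G ↑ (H ⊕ G)) → ¬H = F → T = T
(¬V ⊕ H) ⊕ ((G ↑ (H ⊕ G)) → ¬H) = T ⊕ T = F
Thus S2 is false.

S3: In symbols: ((¬G ⊕ (V → H)) → H) ⊕ V

¬G = ¬T = F
V → H = F → F = T
¬G ⊕ (V → H) = F ⊕ T = T
(¬G ⊕ (V → H)) → H = T → F = F
((¬G ⊕ (V → H)) → H) ⊕ V = F ⊕ F = F
So S3 is false.

Count: 1.

1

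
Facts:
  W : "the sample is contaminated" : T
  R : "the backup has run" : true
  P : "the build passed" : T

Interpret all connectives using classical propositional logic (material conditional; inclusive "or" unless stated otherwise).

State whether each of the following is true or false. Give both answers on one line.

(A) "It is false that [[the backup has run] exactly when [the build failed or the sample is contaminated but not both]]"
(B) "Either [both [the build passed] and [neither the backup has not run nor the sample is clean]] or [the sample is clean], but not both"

(A) false; (B) true

(A): This is ¬(R ↔ (¬P ⊕ W)).

¬P = ¬T = F
¬P ⊕ W = F ⊕ T = T
R ↔ (¬P ⊕ W) = T ↔ T = T
¬(R ↔ (¬P ⊕ W)) = ¬T = F
Thus (A) is false.

(B): Parsed as (P ∧ (¬R ↓ ¬W)) ⊕ ¬W

¬R = ¬T = F
¬W = ¬T = F
¬R ↓ ¬W = F ↓ F = T
P ∧ (¬R ↓ ¬W) = T ∧ T = T
¬W = ¬T = F
(P ∧ (¬R ↓ ¬W)) ⊕ ¬W = T ⊕ F = T
Hence (B) is true.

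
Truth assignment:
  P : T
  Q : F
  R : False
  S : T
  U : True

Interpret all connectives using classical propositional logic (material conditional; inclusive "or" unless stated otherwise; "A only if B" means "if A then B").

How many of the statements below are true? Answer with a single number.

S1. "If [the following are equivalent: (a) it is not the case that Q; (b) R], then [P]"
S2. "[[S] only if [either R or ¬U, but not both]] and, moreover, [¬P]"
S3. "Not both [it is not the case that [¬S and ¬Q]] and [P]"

S1: In symbols: (not Q iff R) -> P

not Q = not False = True
not Q iff R = True iff False = False
(not Q iff R) -> P = False -> True = True
Hence S1 is true.

S2: In symbols: (S -> (R xor not U)) and not P

not U = not True = False
R xor not U = False xor False = False
S -> (R xor not U) = True -> False = False
not P = not True = False
(S -> (R xor not U)) and not P = False and False = False
Thus S2 is false.

S3: In symbols: not (not S and not Q) nand P

not S = not True = False
not Q = not False = True
not S and not Q = False and True = False
not (not S and not Q) = not False = True
not (not S and not Q) nand P = True nand True = False
So S3 is false.

1 of the 3 statements is true.

1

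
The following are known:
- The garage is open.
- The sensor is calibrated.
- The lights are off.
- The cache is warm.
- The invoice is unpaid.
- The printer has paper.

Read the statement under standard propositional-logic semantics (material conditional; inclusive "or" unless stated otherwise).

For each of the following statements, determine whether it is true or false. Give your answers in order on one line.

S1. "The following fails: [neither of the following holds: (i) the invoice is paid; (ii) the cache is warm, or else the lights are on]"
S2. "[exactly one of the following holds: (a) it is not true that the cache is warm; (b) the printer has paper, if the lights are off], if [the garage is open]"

Let U = "the invoice is paid" (F), S = "the cache is warm" (T), R = "the lights are on" (F), P = "the garage is closed" (F), V = "the printer has paper" (T).

S1: This is ~(U nor (S | R)).

S | R = T | F = T
U nor (S | R) = F nor T = F
~(U nor (S | R)) = ~F = T
Thus S1 is true.

S2: Parsed as ~P -> (~S xor (~R -> V))

~P = ~F = T
~S = ~T = F
~R = ~F = T
~R -> V = T -> T = T
~S xor (~R -> V) = F xor T = T
~P -> (~S xor (~R -> V)) = T -> T = T
Thus S2 is true.

S1 True; S2 True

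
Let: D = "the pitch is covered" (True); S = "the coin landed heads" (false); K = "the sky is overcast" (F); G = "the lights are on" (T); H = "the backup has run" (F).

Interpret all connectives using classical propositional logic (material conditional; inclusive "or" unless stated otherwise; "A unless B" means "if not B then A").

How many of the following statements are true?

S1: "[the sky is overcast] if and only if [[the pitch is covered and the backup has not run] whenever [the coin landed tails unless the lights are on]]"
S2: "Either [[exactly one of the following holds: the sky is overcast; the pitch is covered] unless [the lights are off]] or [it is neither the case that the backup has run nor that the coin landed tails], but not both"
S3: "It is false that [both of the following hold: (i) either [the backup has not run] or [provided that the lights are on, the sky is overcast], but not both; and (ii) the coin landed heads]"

2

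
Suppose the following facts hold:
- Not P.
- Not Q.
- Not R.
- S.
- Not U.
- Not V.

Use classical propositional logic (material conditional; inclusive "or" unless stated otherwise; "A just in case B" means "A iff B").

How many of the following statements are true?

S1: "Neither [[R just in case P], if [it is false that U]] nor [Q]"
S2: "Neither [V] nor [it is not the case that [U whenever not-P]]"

0

S1: In symbols: (not U -> (R iff P)) nor Q

not U = not False = True
R iff P = False iff False = True
not U -> (R iff P) = True -> True = True
(not U -> (R iff P)) nor Q = True nor False = False
Thus S1 is false.

S2: This is V nor not (not P -> U).

not P = not False = True
not P -> U = True -> False = False
not (not P -> U) = not False = True
V nor not (not P -> U) = False nor True = False
Thus S2 is false.

Count: 0.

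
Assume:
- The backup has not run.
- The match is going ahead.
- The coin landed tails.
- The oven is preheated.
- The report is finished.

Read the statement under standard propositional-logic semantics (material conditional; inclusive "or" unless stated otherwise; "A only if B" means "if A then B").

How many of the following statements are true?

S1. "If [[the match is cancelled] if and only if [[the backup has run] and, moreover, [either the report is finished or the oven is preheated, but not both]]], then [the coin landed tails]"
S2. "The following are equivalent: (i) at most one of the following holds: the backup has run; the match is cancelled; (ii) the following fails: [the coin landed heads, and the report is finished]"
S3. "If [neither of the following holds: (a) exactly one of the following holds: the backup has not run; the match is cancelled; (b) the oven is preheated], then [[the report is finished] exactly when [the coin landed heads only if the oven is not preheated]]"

Let Q = "the match is cancelled" (False), P = "the backup has run" (False), U = "the report is finished" (True), S = "the oven is preheated" (True), R = "the coin landed heads" (False).

S1: Parsed as (Q iff (P and (U xor S))) -> not R

U xor S = True xor True = False
P and (U xor S) = False and False = False
Q iff (P and (U xor S)) = False iff False = True
not R = not False = True
(Q iff (P and (U xor S))) -> not R = True -> True = True
Hence S1 is true.

S2: This is (P nand Q) iff not (R and U).

P nand Q = False nand False = True
R and U = False and True = False
not (R and U) = not False = True
(P nand Q) iff not (R and U) = True iff True = True
Thus S2 is true.

S3: This is ((not P xor Q) nor S) -> (U iff (R -> not S)).

not P = not False = True
not P xor Q = True xor False = True
(not P xor Q) nor S = True nor True = False
not S = not True = False
R -> not S = False -> False = True
U iff (R -> not S) = True iff True = True
((not P xor Q) nor S) -> (U iff (R -> not S)) = False -> True = True
Thus S3 is true.

Count: 3.

3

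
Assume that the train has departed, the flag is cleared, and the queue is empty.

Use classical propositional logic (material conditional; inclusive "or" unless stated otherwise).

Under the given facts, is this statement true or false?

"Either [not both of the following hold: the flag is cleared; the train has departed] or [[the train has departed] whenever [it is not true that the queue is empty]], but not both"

True

Let Q = "the flag is set" (False), P = "the train has departed" (True), R = "the queue is empty" (True).
In symbols: (not Q nand P) xor (not R -> P)

not Q = not False = True
not Q nand P = True nand True = False
not R = not True = False
not R -> P = False -> True = True
(not Q nand P) xor (not R -> P) = False xor True = True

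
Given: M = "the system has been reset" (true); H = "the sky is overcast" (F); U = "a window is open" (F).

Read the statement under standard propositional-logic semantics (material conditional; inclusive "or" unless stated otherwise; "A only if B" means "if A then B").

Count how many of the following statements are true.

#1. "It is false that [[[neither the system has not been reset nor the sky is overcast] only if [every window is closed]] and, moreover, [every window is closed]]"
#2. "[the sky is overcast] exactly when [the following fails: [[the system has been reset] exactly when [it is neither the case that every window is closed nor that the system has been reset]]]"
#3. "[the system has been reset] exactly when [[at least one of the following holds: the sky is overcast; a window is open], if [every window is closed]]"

#1: In symbols: ~(((~M nor H) -> ~U) & ~U)

~M = ~T = F
~M nor H = F nor F = T
~U = ~F = T
(~M nor H) -> ~U = T -> T = T
~U = ~F = T
((~M nor H) -> ~U) & ~U = T & T = T
~(((~M nor H) -> ~U) & ~U) = ~T = F
Hence #1 is false.

#2: Parsed as H <-> ~(M <-> (~U nor M))

~U = ~F = T
~U nor M = T nor T = F
M <-> (~U nor M) = T <-> F = F
~(M <-> (~U nor M)) = ~F = T
H <-> ~(M <-> (~U nor M)) = F <-> T = F
Hence #2 is false.

#3: Formalization: M <-> (~U -> (H | U))

~U = ~F = T
H | U = F | F = F
~U -> (H | U) = T -> F = F
M <-> (~U -> (H | U)) = T <-> F = F
Hence #3 is false.

True statements: 0 (none).

0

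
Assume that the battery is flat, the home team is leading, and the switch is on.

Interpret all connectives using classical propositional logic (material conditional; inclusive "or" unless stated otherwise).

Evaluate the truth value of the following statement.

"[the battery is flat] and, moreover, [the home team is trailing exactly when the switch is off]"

Let R = "the battery is charged" (F), N = "the home team is leading" (T), D = "the switch is on" (T).
In symbols: ¬R ∧ (¬N ↔ ¬D)

¬R = ¬F = T
¬N = ¬T = F
¬D = ¬T = F
¬N ↔ ¬D = F ↔ F = T
¬R ∧ (¬N ↔ ¬D) = T ∧ T = T

True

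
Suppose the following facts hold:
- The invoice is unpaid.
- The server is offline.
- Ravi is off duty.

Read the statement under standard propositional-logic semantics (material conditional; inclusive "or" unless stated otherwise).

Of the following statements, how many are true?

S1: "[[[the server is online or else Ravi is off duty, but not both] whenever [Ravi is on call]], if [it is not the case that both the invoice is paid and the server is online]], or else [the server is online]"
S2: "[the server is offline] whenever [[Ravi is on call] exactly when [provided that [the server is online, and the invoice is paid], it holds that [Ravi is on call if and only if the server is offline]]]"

2

Let G = "the invoice is paid" (F), P = "the server is online" (F), N = "Ravi is on call" (F).

S1: Parsed as ((G ↑ P) → (N → (P ⊕ ¬N))) ∨ P

G ↑ P = F ↑ F = T
¬N = ¬F = T
P ⊕ ¬N = F ⊕ T = T
N → (P ⊕ ¬N) = F → T = T
(G ↑ P) → (N → (P ⊕ ¬N)) = T → T = T
((G ↑ P) → (N → (P ⊕ ¬N))) ∨ P = T ∨ F = T
So S1 is true.

S2: Parsed as (N ↔ ((P ∧ G) → (N ↔ ¬P))) → ¬P

P ∧ G = F ∧ F = F
¬P = ¬F = T
N ↔ ¬P = F ↔ T = F
(P ∧ G) → (N ↔ ¬P) = F → F = T
N ↔ ((P ∧ G) → (N ↔ ¬P)) = F ↔ T = F
¬P = ¬F = T
(N ↔ ((P ∧ G) → (N ↔ ¬P))) → ¬P = F → T = T
Hence S2 is true.

2 of the 2 statements are true (S1, S2).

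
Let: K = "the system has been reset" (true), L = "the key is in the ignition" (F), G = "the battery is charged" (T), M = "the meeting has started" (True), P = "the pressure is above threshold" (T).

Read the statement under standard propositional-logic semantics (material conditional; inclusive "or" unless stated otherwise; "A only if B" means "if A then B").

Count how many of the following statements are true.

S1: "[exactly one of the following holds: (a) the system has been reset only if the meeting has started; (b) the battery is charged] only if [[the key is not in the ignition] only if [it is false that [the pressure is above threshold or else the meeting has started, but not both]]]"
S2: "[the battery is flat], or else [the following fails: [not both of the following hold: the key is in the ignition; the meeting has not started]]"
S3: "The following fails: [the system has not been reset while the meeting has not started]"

S1: In symbols: ((K → M) ⊕ G) → (¬L → ¬(P ⊕ M))

K → M = T → T = T
(K → M) ⊕ G = T ⊕ T = F
¬L = ¬F = T
P ⊕ M = T ⊕ T = F
¬(P ⊕ M) = ¬F = T
¬L → ¬(P ⊕ M) = T → T = T
((K → M) ⊕ G) → (¬L → ¬(P ⊕ M)) = F → T = T
Thus S1 is true.

S2: This is ¬G ∨ ¬(L ↑ ¬M).

¬G = ¬T = F
¬M = ¬T = F
L ↑ ¬M = F ↑ F = T
¬(L ↑ ¬M) = ¬T = F
¬G ∨ ¬(L ↑ ¬M) = F ∨ F = F
Hence S2 is false.

S3: This is ¬(¬K ∧ ¬M).

¬K = ¬T = F
¬M = ¬T = F
¬K ∧ ¬M = F ∧ F = F
¬(¬K ∧ ¬M) = ¬F = T
So S3 is true.

True statements: 2.

2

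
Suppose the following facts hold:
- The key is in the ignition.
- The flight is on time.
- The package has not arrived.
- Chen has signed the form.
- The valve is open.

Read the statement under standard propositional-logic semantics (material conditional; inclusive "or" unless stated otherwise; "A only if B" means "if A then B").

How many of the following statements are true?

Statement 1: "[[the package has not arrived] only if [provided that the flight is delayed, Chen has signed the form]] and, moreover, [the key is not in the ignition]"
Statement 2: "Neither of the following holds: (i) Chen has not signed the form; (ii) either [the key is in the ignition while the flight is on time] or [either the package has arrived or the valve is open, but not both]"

Let P = "the package has arrived" (F), N = "the flight is delayed" (F), H = "Chen has signed the form" (T), W = "the key is in the ignition" (T), S = "the valve is open" (T).

Statement 1: This is (¬P → (N → H)) ∧ ¬W.

¬P = ¬F = T
N → H = F → T = T
¬P → (N → H) = T → T = T
¬W = ¬T = F
(¬P → (N → H)) ∧ ¬W = T ∧ F = F
Hence Statement 1 is false.

Statement 2: This is ¬H ↓ ((W ∧ ¬N) ∨ (P ⊕ S)).

¬H = ¬T = F
¬N = ¬F = T
W ∧ ¬N = T ∧ T = T
P ⊕ S = F ⊕ T = T
(W ∧ ¬N) ∨ (P ⊕ S) = T ∨ T = T
¬H ↓ ((W ∧ ¬N) ∨ (P ⊕ S)) = F ↓ T = F
Thus Statement 2 is false.

True statements: 0 (none).

0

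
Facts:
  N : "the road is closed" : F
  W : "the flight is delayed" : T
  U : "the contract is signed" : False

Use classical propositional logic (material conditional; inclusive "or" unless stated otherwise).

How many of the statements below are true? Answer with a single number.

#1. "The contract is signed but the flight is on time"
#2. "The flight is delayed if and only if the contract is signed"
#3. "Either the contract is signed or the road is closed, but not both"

#1: Formalization: U & ~W

~W = ~T = F
U & ~W = F & F = F
So #1 is false.

#2: In symbols: W <-> U

W <-> U = T <-> F = F
So #2 is false.

#3: Parsed as U xor N

U xor N = F xor F = F
So #3 is false.

True statements: 0 (none).

0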